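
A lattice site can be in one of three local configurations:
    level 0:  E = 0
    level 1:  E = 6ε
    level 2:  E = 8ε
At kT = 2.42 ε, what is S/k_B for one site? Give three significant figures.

Eᵢ/kT = 0, 2.4793, 3.3058.
Z = Σ e^(−Eᵢ/kT) = e^(−0) + e^(−2.4793) + e^(−3.3058) = 1.0000 + 0.083802 + 0.036670 = 1.1205.
⟨E⟩ = Σ EᵢPᵢ = 0.71055 ε.
S/k_B = ln Z + ⟨E⟩/kT = ln(1.1205) + 0.71055/2.42 = 0.11378 + 0.29362 = 0.407.

0.407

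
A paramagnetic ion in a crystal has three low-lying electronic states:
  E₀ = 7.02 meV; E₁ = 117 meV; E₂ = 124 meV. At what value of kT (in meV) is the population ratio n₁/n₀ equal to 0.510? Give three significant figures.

n₁/n₀ = exp[−(E₁−E₀)/kT] = 0.510.
⇒ (E₁−E₀)/kT = ln(1/0.510) = ln(1.9608) = 0.67335.
kT = 109.98 meV / 0.67335 = 163 meV.

163 meV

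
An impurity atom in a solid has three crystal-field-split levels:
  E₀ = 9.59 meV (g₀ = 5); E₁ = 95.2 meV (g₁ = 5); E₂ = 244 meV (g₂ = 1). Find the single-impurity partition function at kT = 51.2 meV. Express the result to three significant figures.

Eᵢ/kT = 0.18730, 1.8594, 4.7656.
Z = Σ gᵢe^(−Eᵢ/kT) = 5·e^(−0.18730) + 5·e^(−1.8594) + 1·e^(−4.7656) = 4.1460 + 0.77883 + 0.0085178 = 4.9333.

Z = 4.93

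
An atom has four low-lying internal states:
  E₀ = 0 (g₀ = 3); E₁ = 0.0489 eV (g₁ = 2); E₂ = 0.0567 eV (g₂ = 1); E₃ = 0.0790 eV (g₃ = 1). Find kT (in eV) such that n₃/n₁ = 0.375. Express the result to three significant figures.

n₃/n₁ = (g₃/g₁) exp[−(E₃−E₁)/kT] = 0.375.
⇒ (E₃−E₁)/kT = ln((1/2)/0.375) = ln(1.3333) = 0.28766.
kT = 0.0301 eV / 0.28766 = 0.105 eV.

0.105 eV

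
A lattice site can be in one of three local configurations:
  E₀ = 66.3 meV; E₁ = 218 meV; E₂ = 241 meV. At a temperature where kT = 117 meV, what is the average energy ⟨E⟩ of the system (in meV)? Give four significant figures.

120.2 meV

Eᵢ/kT = 0.566667, 1.86325, 2.05983.
Z = Σ e^(−Eᵢ/kT) = e^(−0.566667) + e^(−1.86325) + e^(−2.05983) = 0.567413 + 0.155168 + 0.127476 = 0.850057.
⟨E⟩ = Σ Eᵢ e^(−Eᵢ/kT) / Z = (66.3·0.567413 + 218·0.155168 + 241·0.127476) / 0.850057 = 120.2 meV.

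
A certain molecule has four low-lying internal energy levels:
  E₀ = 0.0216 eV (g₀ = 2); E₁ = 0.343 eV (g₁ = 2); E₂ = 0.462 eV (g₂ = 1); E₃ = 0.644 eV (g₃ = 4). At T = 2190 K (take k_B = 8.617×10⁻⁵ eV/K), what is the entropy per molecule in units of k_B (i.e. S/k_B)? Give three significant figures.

1.47

k_BT = 8.617×10⁻⁵ × 2190 K = 0.18871 eV.
Eᵢ/kT = 0.11446, 1.8176, 2.4482, 3.4126.
Z = Σ gᵢe^(−Eᵢ/kT) = 2·e^(−0.11446) + 2·e^(−1.8176) + 1·e^(−2.4482) + 4·e^(−3.4126) = 1.7837 + 0.32483 + 0.086449 + 0.13182 = 2.3268.
⟨E⟩ = Σ EᵢPᵢ = 0.11809 eV.
S/k_B = ln Z + ⟨E⟩/kT = ln(2.3268) + 0.11809/0.18871 = 0.84449 + 0.62577 = 1.47.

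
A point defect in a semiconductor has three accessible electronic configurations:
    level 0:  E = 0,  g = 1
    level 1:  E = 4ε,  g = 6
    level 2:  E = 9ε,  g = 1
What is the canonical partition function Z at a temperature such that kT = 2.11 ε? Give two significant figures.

Eᵢ/kT = 0, 1.896, 4.265.
Z = Σ gᵢe^(−Eᵢ/kT) = 1·e^(−0) + 6·e^(−1.896) + 1·e^(−4.265) = 1.000 + 0.9010 + 0.01405 = 1.915.

Z = 1.9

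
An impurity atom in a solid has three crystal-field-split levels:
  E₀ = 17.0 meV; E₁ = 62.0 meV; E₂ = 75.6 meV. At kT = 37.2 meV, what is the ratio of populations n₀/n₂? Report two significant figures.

n₀/n₂ = exp[−(E₀−E₂)/kT] = exp(−(-58.6 meV)/(37.2 meV)) = exp(1.575) = 4.8.

4.8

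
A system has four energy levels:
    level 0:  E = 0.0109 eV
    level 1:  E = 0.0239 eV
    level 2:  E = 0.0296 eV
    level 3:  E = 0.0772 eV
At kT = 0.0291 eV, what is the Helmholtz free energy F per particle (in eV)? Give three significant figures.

-0.0129 eV

Eᵢ/kT = 0.37457, 0.82131, 1.0172, 2.6529.
Z = Σ e^(−Eᵢ/kT) = e^(−0.37457) + e^(−0.82131) + e^(−1.0172) + e^(−2.6529) = 0.68758 + 0.43986 + 0.36161 + 0.070447 = 1.5595.
F = −kT ln Z = −0.0291 × ln(1.5595) = −0.0291 × 0.44437 = -0.0129 eV.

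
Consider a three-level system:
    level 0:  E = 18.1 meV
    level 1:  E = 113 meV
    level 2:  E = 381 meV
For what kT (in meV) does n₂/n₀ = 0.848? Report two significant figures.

2200 meV

n₂/n₀ = exp[−(E₂−E₀)/kT] = 0.848.
⇒ (E₂−E₀)/kT = ln(1/0.848) = ln(1.179) = 0.1647.
kT = 362.9 meV / 0.1647 = 2200 meV.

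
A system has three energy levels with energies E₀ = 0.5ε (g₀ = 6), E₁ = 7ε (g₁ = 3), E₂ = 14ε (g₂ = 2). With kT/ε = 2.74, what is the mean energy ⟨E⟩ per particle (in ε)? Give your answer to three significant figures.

0.820 ε

Eᵢ/kT = 0.18248, 2.5547, 5.1095.
Z = Σ gᵢe^(−Eᵢ/kT) = 6·e^(−0.18248) + 3·e^(−2.5547) + 2·e^(−5.1095) = 4.9992 + 0.23315 + 0.012078 = 5.2444.
⟨E⟩ = Σ Eᵢ gᵢe^(−Eᵢ/kT) / Z = (0.5·4.9992 + 7·0.23315 + 14·0.012078) / 5.2444 = 0.820 ε.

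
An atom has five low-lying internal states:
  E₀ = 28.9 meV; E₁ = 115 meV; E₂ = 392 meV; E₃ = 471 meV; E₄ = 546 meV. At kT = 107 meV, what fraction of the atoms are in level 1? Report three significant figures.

Eᵢ/kT = 0.27009, 1.0748, 3.6636, 4.4019, 5.1028.
Z = Σ e^(−Eᵢ/kT) = e^(−0.27009) + e^(−1.0748) + e^(−3.6636) + e^(−4.4019) + e^(−5.1028) = 0.76331 + 0.34137 + 0.025640 + 0.012254 + 0.0060797 = 1.1487.
P₁ = e^(−E₁/kT) / Z = 0.34137/1.1487 = 0.297.

0.297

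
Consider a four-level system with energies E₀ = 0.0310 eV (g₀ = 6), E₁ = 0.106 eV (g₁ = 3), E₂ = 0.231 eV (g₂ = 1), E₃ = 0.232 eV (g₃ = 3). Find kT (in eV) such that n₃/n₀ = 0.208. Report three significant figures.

0.229 eV

n₃/n₀ = (g₃/g₀) exp[−(E₃−E₀)/kT] = 0.208.
⇒ (E₃−E₀)/kT = ln((3/6)/0.208) = ln(2.4038) = 0.87705.
kT = 0.2010 eV / 0.87705 = 0.229 eV.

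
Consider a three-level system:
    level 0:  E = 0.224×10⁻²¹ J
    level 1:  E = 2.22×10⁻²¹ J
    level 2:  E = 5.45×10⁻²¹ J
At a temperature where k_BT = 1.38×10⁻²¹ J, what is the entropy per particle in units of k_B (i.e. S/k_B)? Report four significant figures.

Eᵢ/kT = 0.162319, 1.60870, 3.94928.
Z = Σ e^(−Eᵢ/kT) = e^(−0.162319) + e^(−1.60870) + e^(−3.94928) = 0.850170 + 0.200148 + 0.0192686 = 1.06959.
⟨E⟩ = Σ EᵢPᵢ = 0.691649 ×10⁻²¹ J.
S/k_B = ln Z + ⟨E⟩/kT = ln(1.06959) + 0.691649/1.38 = 0.0672754 + 0.501195 = 0.5685.

0.5685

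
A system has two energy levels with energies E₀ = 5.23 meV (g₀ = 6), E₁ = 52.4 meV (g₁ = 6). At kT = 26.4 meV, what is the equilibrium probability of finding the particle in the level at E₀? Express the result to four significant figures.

Eᵢ/kT = 0.198106, 1.98485.
Z = Σ gᵢe^(−Eᵢ/kT) = 6·e^(−0.198106) + 6·e^(−1.98485) = 4.92170 + 0.824407 = 5.74611.
P₀ = g₀ e^(−E₀/kT) / Z = 4.92170/5.74611 = 0.8565.

0.8565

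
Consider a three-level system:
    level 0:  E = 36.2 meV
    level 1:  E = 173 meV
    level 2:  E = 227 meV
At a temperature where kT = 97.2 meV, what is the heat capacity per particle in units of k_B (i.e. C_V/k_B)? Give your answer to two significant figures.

Eᵢ/kT = 0.3724, 1.780, 2.335.
Z = Σ e^(−Eᵢ/kT) = e^(−0.3724) + e^(−1.780) + e^(−2.335) = 0.6891 + 0.1686 + 0.09681 = 0.9545.
⟨E⟩ = 79.72 meV, ⟨E²⟩ = 11460 meV².
C_V/k_B = (⟨E²⟩ − ⟨E⟩²)/(kT)² = (11460 − 6355)/9448 = 0.54.

0.54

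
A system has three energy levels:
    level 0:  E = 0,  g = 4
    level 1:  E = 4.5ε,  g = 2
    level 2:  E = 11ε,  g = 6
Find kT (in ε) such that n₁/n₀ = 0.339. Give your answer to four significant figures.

n₁/n₀ = (g₁/g₀) exp[−(E₁−E₀)/kT] = 0.339.
⇒ (E₁−E₀)/kT = ln((2/4)/0.339) = ln(1.47493) = 0.388611.
kT = 4.5ε / 0.388611 = 11.58 ε.

11.58 ε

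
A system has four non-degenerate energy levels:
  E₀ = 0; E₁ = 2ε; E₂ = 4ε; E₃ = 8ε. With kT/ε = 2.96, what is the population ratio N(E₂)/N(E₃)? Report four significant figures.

3.863

n₂/n₃ = exp[−(E₂−E₃)/kT] = exp(−(-4ε)/(2.96ε)) = exp(1.35135) = 3.863.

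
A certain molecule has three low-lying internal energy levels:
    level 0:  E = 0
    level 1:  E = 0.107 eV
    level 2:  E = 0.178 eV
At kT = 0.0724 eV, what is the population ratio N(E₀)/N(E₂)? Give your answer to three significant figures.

n₀/n₂ = exp[−(E₀−E₂)/kT] = exp(−(-0.178 eV)/(0.0724 eV)) = exp(2.4586) = 11.7.

11.7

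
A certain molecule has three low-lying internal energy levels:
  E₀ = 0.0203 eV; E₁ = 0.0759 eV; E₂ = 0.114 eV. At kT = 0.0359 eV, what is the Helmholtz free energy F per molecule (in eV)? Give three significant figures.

Eᵢ/kT = 0.56546, 2.1142, 3.1755.
Z = Σ e^(−Eᵢ/kT) = e^(−0.56546) + e^(−2.1142) + e^(−3.1755) = 0.56810 + 0.12073 + 0.041773 = 0.73060.
F = −kT ln Z = −0.0359 × ln(0.73060) = −0.0359 × -0.31389 = 0.0113 eV.

0.0113 eV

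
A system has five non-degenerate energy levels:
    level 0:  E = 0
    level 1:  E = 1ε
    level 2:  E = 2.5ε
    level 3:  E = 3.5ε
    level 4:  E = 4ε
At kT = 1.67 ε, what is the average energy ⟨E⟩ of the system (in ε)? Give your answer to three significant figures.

Eᵢ/kT = 0, 0.59880, 1.4970, 2.0958, 2.3952.
Z = Σ e^(−Eᵢ/kT) = e^(−0) + e^(−0.59880) + e^(−1.4970) + e^(−2.0958) + e^(−2.3952) = 1.0000 + 0.54947 + 0.22380 + 0.12297 + 0.091154 = 1.9874.
⟨E⟩ = Σ Eᵢ e^(−Eᵢ/kT) / Z = (0·1.0000 + 1·0.54947 + 2.5·0.22380 + 3.5·0.12297 + 4·0.091154) / 1.9874 = 0.958 ε.

0.958 ε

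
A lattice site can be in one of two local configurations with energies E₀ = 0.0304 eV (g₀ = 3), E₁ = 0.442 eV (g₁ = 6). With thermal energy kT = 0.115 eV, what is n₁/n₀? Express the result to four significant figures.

0.05580

n₁/n₀ = (g₁/g₀) exp[−(E₁−E₀)/kT] = (6/3) × exp(−(0.4116 eV)/(0.115 eV)) = (6/3) × exp(-3.57913) = 0.05580.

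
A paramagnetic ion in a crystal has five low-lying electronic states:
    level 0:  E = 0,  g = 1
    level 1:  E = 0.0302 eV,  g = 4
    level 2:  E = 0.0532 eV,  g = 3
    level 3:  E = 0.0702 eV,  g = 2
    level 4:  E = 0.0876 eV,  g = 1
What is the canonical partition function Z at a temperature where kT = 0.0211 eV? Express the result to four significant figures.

Eᵢ/kT = 0, 1.43128, 2.52133, 3.32701, 4.15166.
Z = Σ gᵢe^(−Eᵢ/kT) = 1·e^(−0) + 4·e^(−1.43128) + 3·e^(−2.52133) + 2·e^(−3.32701) + 1·e^(−4.15166) = 1.00000 + 0.956011 + 0.241058 + 0.0718006 + 0.0157383 = 2.28461.

Z = 2.285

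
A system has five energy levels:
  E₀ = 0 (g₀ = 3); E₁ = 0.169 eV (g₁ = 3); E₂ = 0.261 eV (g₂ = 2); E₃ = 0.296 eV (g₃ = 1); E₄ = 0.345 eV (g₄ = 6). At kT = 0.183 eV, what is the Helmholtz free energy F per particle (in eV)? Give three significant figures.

-0.321 eV

Eᵢ/kT = 0, 0.92350, 1.4262, 1.6175, 1.8852.
Z = Σ gᵢe^(−Eᵢ/kT) = 3·e^(−0) + 3·e^(−0.92350) + 2·e^(−1.4262) + 1·e^(−1.6175) + 6·e^(−1.8852) = 3.0000 + 1.1914 + 0.48044 + 0.19839 + 0.91079 = 5.7810.
F = −kT ln Z = −0.183 × ln(5.7810) = −0.183 × 1.7546 = -0.321 eV.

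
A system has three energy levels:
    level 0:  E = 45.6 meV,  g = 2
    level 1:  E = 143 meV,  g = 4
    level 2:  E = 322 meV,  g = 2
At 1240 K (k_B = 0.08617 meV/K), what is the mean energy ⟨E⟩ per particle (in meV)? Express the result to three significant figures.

k_BT = 0.08617 × 1240 K = 106.85 meV.
Eᵢ/kT = 0.42677, 1.3383, 3.0136.
Z = Σ gᵢe^(−Eᵢ/kT) = 2·e^(−0.42677) + 4·e^(−1.3383) + 2·e^(−3.0136) = 1.3052 + 1.0492 + 0.098229 = 2.4526.
⟨E⟩ = Σ Eᵢ gᵢe^(−Eᵢ/kT) / Z = (45.6·1.3052 + 143·1.0492 + 322·0.098229) / 2.4526 = 98.3 meV.

98.3 meV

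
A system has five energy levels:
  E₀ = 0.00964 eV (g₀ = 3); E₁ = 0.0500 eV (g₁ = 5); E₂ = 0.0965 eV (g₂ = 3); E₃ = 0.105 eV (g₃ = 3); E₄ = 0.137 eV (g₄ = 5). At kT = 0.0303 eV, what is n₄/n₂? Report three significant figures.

0.438

n₄/n₂ = (g₄/g₂) exp[−(E₄−E₂)/kT] = (5/3) × exp(−(0.0405 eV)/(0.0303 eV)) = (5/3) × exp(-1.3366) = 0.438.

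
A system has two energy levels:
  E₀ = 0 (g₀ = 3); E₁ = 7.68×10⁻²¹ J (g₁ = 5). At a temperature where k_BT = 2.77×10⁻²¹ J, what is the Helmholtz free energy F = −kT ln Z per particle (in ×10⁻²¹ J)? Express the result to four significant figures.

Eᵢ/kT = 0, 2.77256.
Z = Σ gᵢe^(−Eᵢ/kT) = 3·e^(−0) + 5·e^(−2.77256) = 3.00000 + 0.312509 = 3.31251.
F = −kT ln Z = −2.77 × ln(3.31251) = −2.77 × 1.19771 = -3.318 ×10⁻²¹ J.

-3.318 ×10⁻²¹ J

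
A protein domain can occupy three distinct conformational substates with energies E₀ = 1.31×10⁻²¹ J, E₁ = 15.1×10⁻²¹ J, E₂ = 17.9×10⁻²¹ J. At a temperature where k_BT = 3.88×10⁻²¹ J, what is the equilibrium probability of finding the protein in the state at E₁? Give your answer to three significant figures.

0.0274

Eᵢ/kT = 0.33763, 3.8918, 4.6134.
Z = Σ e^(−Eᵢ/kT) = e^(−0.33763) + e^(−3.8918) + e^(−4.6134) = 0.71346 + 0.020409 + 0.0099180 = 0.74379.
P₁ = e^(−E₁/kT) / Z = 0.020409/0.74379 = 0.0274.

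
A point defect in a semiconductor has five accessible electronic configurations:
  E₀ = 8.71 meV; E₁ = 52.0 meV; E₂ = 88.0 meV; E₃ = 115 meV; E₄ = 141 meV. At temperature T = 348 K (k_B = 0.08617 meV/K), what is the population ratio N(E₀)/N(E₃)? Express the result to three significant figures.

34.6

k_BT = 0.08617 × 348 K = 29.987 meV.
n₀/n₃ = exp[−(E₀−E₃)/kT] = exp(−(-106.29 meV)/(29.987 meV)) = exp(3.5445) = 34.6.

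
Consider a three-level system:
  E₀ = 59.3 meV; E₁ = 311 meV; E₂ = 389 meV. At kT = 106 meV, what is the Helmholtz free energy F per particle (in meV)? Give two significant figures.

Eᵢ/kT = 0.5594, 2.934, 3.670.
Z = Σ e^(−Eᵢ/kT) = e^(−0.5594) + e^(−2.934) + e^(−3.670) = 0.5716 + 0.05318 + 0.02548 = 0.6503.
F = −kT ln Z = −106 × ln(0.6503) = −106 × -0.4303 = 46 meV.

46 meV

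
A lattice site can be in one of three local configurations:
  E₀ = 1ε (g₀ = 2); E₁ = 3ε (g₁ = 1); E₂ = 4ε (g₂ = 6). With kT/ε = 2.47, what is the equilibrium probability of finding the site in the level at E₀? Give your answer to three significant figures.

0.473

Eᵢ/kT = 0.40486, 1.2146, 1.6194.
Z = Σ gᵢe^(−Eᵢ/kT) = 2·e^(−0.40486) + 1·e^(−1.2146) + 6·e^(−1.6194) = 1.3341 + 0.29683 + 1.1881 = 2.8190.
P₀ = g₀ e^(−E₀/kT) / Z = 1.3341/2.8190 = 0.473.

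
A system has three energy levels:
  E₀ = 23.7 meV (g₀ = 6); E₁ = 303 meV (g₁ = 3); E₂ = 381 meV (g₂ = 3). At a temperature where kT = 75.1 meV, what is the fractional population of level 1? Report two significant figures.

Eᵢ/kT = 0.3156, 4.035, 5.073.
Z = Σ gᵢe^(−Eᵢ/kT) = 6·e^(−0.3156) + 3·e^(−4.035) + 3·e^(−5.073) = 4.376 + 0.05306 + 0.01879 = 4.448.
P₁ = g₁ e^(−E₁/kT) / Z = 0.05306/4.448 = 0.012.

0.012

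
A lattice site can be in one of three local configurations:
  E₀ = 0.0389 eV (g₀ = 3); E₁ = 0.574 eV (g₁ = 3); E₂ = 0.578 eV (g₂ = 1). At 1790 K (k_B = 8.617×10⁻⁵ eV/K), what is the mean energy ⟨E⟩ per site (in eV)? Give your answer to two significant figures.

k_BT = 8.617×10⁻⁵ × 1790 K = 0.1542 eV.
Eᵢ/kT = 0.2523, 3.722, 3.748.
Z = Σ gᵢe^(−Eᵢ/kT) = 3·e^(−0.2523) + 3·e^(−3.722) + 1·e^(−3.748) = 2.331 + 0.07256 + 0.02356 = 2.427.
⟨E⟩ = Σ Eᵢ gᵢe^(−Eᵢ/kT) / Z = (0.0389·2.331 + 0.574·0.07256 + 0.578·0.02356) / 2.427 = 0.060 eV.

0.060 eV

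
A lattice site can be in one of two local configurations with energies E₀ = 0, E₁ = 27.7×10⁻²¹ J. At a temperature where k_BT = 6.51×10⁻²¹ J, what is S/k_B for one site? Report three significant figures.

Eᵢ/kT = 0, 4.2550.
Z = Σ e^(−Eᵢ/kT) = e^(−0) + e^(−4.2550) = 1.0000 + 0.014193 = 1.0142.
⟨E⟩ = Σ EᵢPᵢ = 0.38764 ×10⁻²¹ J.
S/k_B = ln Z + ⟨E⟩/kT = ln(1.0142) + 0.38764/6.51 = 0.014100 + 0.059545 = 0.0736.

0.0736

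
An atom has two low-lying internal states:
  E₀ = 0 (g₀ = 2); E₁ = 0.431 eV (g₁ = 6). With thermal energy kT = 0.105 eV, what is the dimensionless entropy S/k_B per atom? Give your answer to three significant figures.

Eᵢ/kT = 0, 4.1048.
Z = Σ gᵢe^(−Eᵢ/kT) = 2·e^(−0) + 6·e^(−4.1048) = 2.0000 + 0.098960 = 2.0990.
⟨E⟩ = Σ EᵢPᵢ = 0.020320 eV.
S/k_B = ln Z + ⟨E⟩/kT = ln(2.0990) + 0.020320/0.105 = 0.74146 + 0.19352 = 0.935.

0.935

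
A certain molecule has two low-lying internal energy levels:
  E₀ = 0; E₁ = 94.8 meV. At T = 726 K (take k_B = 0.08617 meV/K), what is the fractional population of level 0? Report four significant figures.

0.8199

k_BT = 0.08617 × 726 K = 62.5594 meV.
Eᵢ/kT = 0, 1.51536.
Z = Σ e^(−Eᵢ/kT) = e^(−0) + e^(−1.51536) = 1.00000 + 0.219729 = 1.21973.
P₀ = e^(−E₀/kT) / Z = 1.00000/1.21973 = 0.8199.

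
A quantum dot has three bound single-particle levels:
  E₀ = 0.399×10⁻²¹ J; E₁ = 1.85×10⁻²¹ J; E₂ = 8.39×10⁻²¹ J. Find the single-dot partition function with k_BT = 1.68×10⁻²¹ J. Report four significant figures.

Eᵢ/kT = 0.237500, 1.10119, 4.99405.
Z = Σ e^(−Eᵢ/kT) = e^(−0.237500) + e^(−1.10119) + e^(−4.99405) = 0.788597 + 0.332475 + 0.00677816 = 1.12785.

Z = 1.128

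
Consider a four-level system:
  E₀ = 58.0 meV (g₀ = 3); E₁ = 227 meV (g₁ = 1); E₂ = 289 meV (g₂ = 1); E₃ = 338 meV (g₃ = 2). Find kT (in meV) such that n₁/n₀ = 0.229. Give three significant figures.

450 meV

n₁/n₀ = (g₁/g₀) exp[−(E₁−E₀)/kT] = 0.229.
⇒ (E₁−E₀)/kT = ln((1/3)/0.229) = ln(1.4556) = 0.37542.
kT = 169.0 meV / 0.37542 = 450 meV.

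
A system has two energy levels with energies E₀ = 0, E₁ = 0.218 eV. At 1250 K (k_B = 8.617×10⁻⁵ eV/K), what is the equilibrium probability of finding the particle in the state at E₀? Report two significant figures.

0.88

k_BT = 8.617×10⁻⁵ × 1250 K = 0.1077 eV.
Eᵢ/kT = 0, 2.024.
Z = Σ e^(−Eᵢ/kT) = e^(−0) + e^(−2.024) = 1.000 + 0.1321 = 1.132.
P₀ = e^(−E₀/kT) / Z = 1.000/1.132 = 0.88.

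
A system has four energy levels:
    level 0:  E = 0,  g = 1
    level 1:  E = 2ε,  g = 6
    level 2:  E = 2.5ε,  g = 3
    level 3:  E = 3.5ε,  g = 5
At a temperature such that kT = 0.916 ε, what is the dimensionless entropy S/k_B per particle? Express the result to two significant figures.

Eᵢ/kT = 0, 2.183, 2.729, 3.821.
Z = Σ gᵢe^(−Eᵢ/kT) = 1·e^(−0) + 6·e^(−2.183) + 3·e^(−2.729) + 5·e^(−3.821) = 1.000 + 0.6762 + 0.1959 + 0.1095 = 1.982.
⟨E⟩ = Σ EᵢPᵢ = 1.123 ε.
S/k_B = ln Z + ⟨E⟩/kT = ln(1.982) + 1.123/0.916 = 0.6841 + 1.226 = 1.9.

1.9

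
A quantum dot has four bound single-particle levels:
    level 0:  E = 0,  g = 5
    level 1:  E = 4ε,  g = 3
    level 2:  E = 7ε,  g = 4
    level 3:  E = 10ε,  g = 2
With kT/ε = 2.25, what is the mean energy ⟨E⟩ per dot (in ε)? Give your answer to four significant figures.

0.6149 ε

Eᵢ/kT = 0, 1.77778, 3.11111, 4.44444.
Z = Σ gᵢe^(−Eᵢ/kT) = 5·e^(−0) + 3·e^(−1.77778) + 4·e^(−3.11111) + 2·e^(−4.44444) = 5.00000 + 0.507039 + 0.178206 + 0.0234874 = 5.70873.
⟨E⟩ = Σ Eᵢ gᵢe^(−Eᵢ/kT) / Z = (0·5.00000 + 4·0.507039 + 7·0.178206 + 10·0.0234874) / 5.70873 = 0.6149 ε.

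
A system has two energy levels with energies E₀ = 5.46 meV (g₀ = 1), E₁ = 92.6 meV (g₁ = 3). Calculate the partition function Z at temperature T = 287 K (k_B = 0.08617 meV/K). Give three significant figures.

Z = 0.873

k_BT = 0.08617 × 287 K = 24.731 meV.
Eᵢ/kT = 0.22078, 3.7443.
Z = Σ gᵢe^(−Eᵢ/kT) = 1·e^(−0.22078) + 3·e^(−3.7443) = 0.80189 + 0.070957 = 0.87285.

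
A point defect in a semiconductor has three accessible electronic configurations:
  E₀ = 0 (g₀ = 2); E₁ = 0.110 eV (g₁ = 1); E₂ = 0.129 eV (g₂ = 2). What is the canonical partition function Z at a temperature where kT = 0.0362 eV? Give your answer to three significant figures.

Eᵢ/kT = 0, 3.0387, 3.5635.
Z = Σ gᵢe^(−Eᵢ/kT) = 2·e^(−0) + 1·e^(−3.0387) + 2·e^(−3.5635) = 2.0000 + 0.047897 + 0.056679 = 2.1046.

Z = 2.10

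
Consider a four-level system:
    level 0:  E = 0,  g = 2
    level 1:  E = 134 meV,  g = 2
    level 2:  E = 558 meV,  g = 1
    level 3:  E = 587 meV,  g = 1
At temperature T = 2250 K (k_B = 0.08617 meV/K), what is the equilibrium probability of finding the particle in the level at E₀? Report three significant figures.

0.644

k_BT = 0.08617 × 2250 K = 193.88 meV.
Eᵢ/kT = 0, 0.69115, 2.8781, 3.0276.
Z = Σ gᵢe^(−Eᵢ/kT) = 2·e^(−0) + 2·e^(−0.69115) + 1·e^(−2.8781) + 1·e^(−3.0276) = 2.0000 + 1.0020 + 0.056242 + 0.048432 = 3.1067.
P₀ = g₀ e^(−E₀/kT) / Z = 2.0000/3.1067 = 0.644.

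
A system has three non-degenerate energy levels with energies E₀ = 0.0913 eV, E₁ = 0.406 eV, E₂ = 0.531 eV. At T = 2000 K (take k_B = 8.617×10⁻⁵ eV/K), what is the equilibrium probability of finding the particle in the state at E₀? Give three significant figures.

k_BT = 8.617×10⁻⁵ × 2000 K = 0.17234 eV.
Eᵢ/kT = 0.52977, 2.3558, 3.0811.
Z = Σ e^(−Eᵢ/kT) = e^(−0.52977) + e^(−2.3558) + e^(−3.0811) = 0.58874 + 0.094818 + 0.045909 = 0.72947.
P₀ = e^(−E₀/kT) / Z = 0.58874/0.72947 = 0.807.

0.807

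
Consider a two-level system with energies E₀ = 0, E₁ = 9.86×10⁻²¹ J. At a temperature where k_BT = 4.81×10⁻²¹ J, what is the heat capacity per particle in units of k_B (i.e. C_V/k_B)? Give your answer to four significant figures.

0.4246

Eᵢ/kT = 0, 2.04990.
Z = Σ e^(−Eᵢ/kT) = e^(−0) + e^(−2.04990) = 1.00000 + 0.128748 = 1.12875.
⟨E⟩ = 1.12466, ⟨E²⟩ = 11.0891.
C_V/k_B = (⟨E²⟩ − ⟨E⟩²)/(kT)² = (11.0891 − 1.26486)/23.1361 = 0.4246.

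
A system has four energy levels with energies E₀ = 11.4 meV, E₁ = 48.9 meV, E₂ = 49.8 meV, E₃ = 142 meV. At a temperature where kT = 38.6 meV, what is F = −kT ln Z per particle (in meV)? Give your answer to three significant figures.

Eᵢ/kT = 0.29534, 1.2668, 1.2902, 3.6788.
Z = Σ e^(−Eᵢ/kT) = e^(−0.29534) + e^(−1.2668) + e^(−1.2902) + e^(−3.6788) = 0.74428 + 0.28173 + 0.27522 + 0.025253 = 1.3265.
F = −kT ln Z = −38.6 × ln(1.3265) = −38.6 × 0.28254 = -10.9 meV.

-10.9 meV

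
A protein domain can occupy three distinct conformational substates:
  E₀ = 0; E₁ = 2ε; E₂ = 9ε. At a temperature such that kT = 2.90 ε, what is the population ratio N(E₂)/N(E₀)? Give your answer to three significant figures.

n₂/n₀ = exp[−(E₂−E₀)/kT] = exp(−(9ε)/(2.90ε)) = exp(-3.1034) = 0.0449.

0.0449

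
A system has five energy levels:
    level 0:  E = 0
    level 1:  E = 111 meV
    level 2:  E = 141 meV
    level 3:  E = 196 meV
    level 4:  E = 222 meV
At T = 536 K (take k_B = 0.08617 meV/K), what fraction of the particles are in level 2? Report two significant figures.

0.041

k_BT = 0.08617 × 536 K = 46.19 meV.
Eᵢ/kT = 0, 2.403, 3.053, 4.243, 4.806.
Z = Σ e^(−Eᵢ/kT) = e^(−0) + e^(−2.403) + e^(−3.053) + e^(−4.243) + e^(−4.806) = 1.000 + 0.09045 + 0.04722 + 0.01436 + 0.008181 = 1.160.
P₂ = e^(−E₂/kT) / Z = 0.04722/1.160 = 0.041.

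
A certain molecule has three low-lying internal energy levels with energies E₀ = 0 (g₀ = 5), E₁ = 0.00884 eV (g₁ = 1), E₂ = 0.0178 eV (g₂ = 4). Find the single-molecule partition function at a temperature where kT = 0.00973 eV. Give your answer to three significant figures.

Z = 6.05

Eᵢ/kT = 0, 0.90853, 1.8294.
Z = Σ gᵢe^(−Eᵢ/kT) = 5·e^(−0) + 1·e^(−0.90853) + 4·e^(−1.8294) = 5.0000 + 0.40312 + 0.64204 = 6.0452.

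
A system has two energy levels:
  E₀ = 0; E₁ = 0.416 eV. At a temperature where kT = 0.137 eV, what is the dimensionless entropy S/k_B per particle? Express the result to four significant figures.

0.1860

Eᵢ/kT = 0, 3.03650.
Z = Σ e^(−Eᵢ/kT) = e^(−0) + e^(−3.03650) = 1.00000 + 0.0480026 = 1.04800.
⟨E⟩ = Σ EᵢPᵢ = 0.0190545 eV.
S/k_B = ln Z + ⟨E⟩/kT = ln(1.04800) + 0.0190545/0.137 = 0.0468836 + 0.139084 = 0.1860.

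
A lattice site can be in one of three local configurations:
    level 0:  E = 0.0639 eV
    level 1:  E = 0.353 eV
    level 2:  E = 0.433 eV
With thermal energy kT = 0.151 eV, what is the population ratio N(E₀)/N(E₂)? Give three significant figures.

n₀/n₂ = exp[−(E₀−E₂)/kT] = exp(−(-0.3691 eV)/(0.151 eV)) = exp(2.4444) = 11.5.

11.5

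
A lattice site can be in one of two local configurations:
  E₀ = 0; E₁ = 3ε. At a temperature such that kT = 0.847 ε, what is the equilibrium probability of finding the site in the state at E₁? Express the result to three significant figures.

Eᵢ/kT = 0, 3.5419.
Z = Σ e^(−Eᵢ/kT) = e^(−0) + e^(−3.5419) = 1.0000 + 0.028958 = 1.0290.
P₁ = e^(−E₁/kT) / Z = 0.028958/1.0290 = 0.0281.

0.0281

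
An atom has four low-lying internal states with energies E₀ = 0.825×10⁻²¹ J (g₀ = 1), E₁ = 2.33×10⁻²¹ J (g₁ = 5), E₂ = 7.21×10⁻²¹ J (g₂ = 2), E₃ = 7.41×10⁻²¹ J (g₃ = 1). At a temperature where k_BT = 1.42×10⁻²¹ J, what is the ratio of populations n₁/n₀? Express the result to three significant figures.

1.73

n₁/n₀ = (g₁/g₀) exp[−(E₁−E₀)/kT] = (5/1) × exp(−(1.505 ×10⁻²¹ J)/(1.42 ×10⁻²¹ J)) = (5/1) × exp(-1.0599) = 1.73.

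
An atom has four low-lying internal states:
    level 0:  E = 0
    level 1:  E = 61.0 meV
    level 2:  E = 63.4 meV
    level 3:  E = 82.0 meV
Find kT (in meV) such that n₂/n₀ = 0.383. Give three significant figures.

66.1 meV

n₂/n₀ = exp[−(E₂−E₀)/kT] = 0.383.
⇒ (E₂−E₀)/kT = ln(1/0.383) = ln(2.6110) = 0.95973.
kT = 63.4 meV / 0.95973 = 66.1 meV.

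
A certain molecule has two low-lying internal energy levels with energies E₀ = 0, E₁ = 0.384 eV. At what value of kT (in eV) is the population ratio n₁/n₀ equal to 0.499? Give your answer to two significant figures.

n₁/n₀ = exp[−(E₁−E₀)/kT] = 0.499.
⇒ (E₁−E₀)/kT = ln(1/0.499) = ln(2.004) = 0.6951.
kT = 0.384 eV / 0.6951 = 0.55 eV.

0.55 eV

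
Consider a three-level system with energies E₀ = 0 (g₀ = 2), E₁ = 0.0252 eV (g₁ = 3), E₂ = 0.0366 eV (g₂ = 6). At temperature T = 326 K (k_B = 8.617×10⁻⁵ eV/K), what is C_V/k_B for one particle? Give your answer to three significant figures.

k_BT = 8.617×10⁻⁵ × 326 K = 0.028091 eV.
Eᵢ/kT = 0, 0.89708, 1.3029.
Z = Σ gᵢe^(−Eᵢ/kT) = 2·e^(−0) + 3·e^(−0.89708) + 6·e^(−1.3029) = 2.0000 + 1.2233 + 1.6305 = 4.8538.
⟨E⟩ = 0.018646 eV, ⟨E²⟩ = 0.00061004 eV².
C_V/k_B = (⟨E²⟩ − ⟨E⟩²)/(kT)² = (0.00061004 − 0.00034767)/0.00078910 = 0.332.

0.332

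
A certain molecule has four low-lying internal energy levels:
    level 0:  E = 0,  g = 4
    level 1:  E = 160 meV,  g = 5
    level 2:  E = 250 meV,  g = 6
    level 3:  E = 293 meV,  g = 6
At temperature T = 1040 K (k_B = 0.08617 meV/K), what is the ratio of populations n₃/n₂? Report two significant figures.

k_BT = 0.08617 × 1040 K = 89.62 meV.
n₃/n₂ = (g₃/g₂) exp[−(E₃−E₂)/kT] = (6/6) × exp(−(43 meV)/(89.62 meV)) = (6/6) × exp(-0.4798) = 0.62.

0.62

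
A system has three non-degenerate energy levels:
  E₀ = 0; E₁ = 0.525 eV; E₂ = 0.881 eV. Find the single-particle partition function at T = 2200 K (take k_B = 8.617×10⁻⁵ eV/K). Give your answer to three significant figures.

Z = 1.07

k_BT = 8.617×10⁻⁵ × 2200 K = 0.18957 eV.
Eᵢ/kT = 0, 2.7694, 4.6474.
Z = Σ e^(−Eᵢ/kT) = e^(−0) + e^(−2.7694) + e^(−4.6474) = 1.0000 + 0.062700 + 0.0095865 = 1.0723.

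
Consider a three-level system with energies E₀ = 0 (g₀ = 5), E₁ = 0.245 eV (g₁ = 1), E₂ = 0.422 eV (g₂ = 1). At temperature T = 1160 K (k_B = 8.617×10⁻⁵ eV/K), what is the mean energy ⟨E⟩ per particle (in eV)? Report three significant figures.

0.00535 eV

k_BT = 8.617×10⁻⁵ × 1160 K = 0.099957 eV.
Eᵢ/kT = 0, 2.4511, 4.2218.
Z = Σ gᵢe^(−Eᵢ/kT) = 5·e^(−0) + 1·e^(−2.4511) + 1·e^(−4.2218) = 5.0000 + 0.086199 + 0.014672 = 5.1009.
⟨E⟩ = Σ Eᵢ gᵢe^(−Eᵢ/kT) / Z = (0·5.0000 + 0.245·0.086199 + 0.422·0.014672) / 5.1009 = 0.00535 eV.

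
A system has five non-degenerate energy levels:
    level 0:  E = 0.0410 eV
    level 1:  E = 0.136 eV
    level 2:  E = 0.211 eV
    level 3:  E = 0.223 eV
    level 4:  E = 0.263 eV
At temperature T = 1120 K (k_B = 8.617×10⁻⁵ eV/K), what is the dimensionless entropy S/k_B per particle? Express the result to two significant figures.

1.2

k_BT = 8.617×10⁻⁵ × 1120 K = 0.09651 eV.
Eᵢ/kT = 0.4248, 1.409, 2.186, 2.311, 2.725.
Z = Σ e^(−Eᵢ/kT) = e^(−0.4248) + e^(−1.409) + e^(−2.186) + e^(−2.311) + e^(−2.725) = 0.6539 + 0.2444 + 0.1124 + 0.09916 + 0.06555 = 1.175.
⟨E⟩ = Σ EᵢPᵢ = 0.1048 eV.
S/k_B = ln Z + ⟨E⟩/kT = ln(1.175) + 0.1048/0.09651 = 0.1613 + 1.086 = 1.2.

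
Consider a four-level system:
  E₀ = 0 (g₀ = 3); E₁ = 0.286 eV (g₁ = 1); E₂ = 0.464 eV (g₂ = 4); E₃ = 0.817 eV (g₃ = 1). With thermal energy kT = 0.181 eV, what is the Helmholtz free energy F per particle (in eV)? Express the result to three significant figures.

-0.228 eV

Eᵢ/kT = 0, 1.5801, 2.5635, 4.5138.
Z = Σ gᵢe^(−Eᵢ/kT) = 3·e^(−0) + 1·e^(−1.5801) + 4·e^(−2.5635) + 1·e^(−4.5138) = 3.0000 + 0.20595 + 0.30814 + 0.010957 = 3.5250.
F = −kT ln Z = −0.181 × ln(3.5250) = −0.181 × 1.2599 = -0.228 eV.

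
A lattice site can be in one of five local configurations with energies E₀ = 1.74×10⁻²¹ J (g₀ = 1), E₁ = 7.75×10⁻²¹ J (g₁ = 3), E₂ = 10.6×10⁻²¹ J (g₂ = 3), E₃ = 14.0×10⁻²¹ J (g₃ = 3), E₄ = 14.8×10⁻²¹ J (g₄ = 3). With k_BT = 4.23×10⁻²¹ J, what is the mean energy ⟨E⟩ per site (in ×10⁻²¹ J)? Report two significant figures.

6.5 ×10⁻²¹ J

Eᵢ/kT = 0.4113, 1.832, 2.506, 3.310, 3.499.
Z = Σ gᵢe^(−Eᵢ/kT) = 1·e^(−0.4113) + 3·e^(−1.832) + 3·e^(−2.506) + 3·e^(−3.310) + 3·e^(−3.499) = 0.6628 + 0.4803 + 0.2448 + 0.1095 + 0.09068 = 1.588.
⟨E⟩ = Σ Eᵢ gᵢe^(−Eᵢ/kT) / Z = (1.74·0.6628 + 7.75·0.4803 + 10.6·0.2448 + 14.0·0.1095 + 14.8·0.09068) / 1.588 = 6.5 ×10⁻²¹ J.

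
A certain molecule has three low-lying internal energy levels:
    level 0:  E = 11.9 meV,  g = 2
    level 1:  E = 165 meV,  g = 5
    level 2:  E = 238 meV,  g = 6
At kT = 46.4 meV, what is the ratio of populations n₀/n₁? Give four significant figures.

10.84

n₀/n₁ = (g₀/g₁) exp[−(E₀−E₁)/kT] = (2/5) × exp(−(-153.1 meV)/(46.4 meV)) = (2/5) × exp(3.29957) = 10.84.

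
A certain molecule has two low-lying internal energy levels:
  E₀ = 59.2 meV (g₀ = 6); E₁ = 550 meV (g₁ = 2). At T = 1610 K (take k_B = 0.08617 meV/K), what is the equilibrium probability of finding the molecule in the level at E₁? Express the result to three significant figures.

k_BT = 0.08617 × 1610 K = 138.73 meV.
Eᵢ/kT = 0.42673, 3.9645.
Z = Σ gᵢe^(−Eᵢ/kT) = 6·e^(−0.42673) + 2·e^(−3.9645) = 3.9158 + 0.037955 = 3.9538.
P₁ = g₁ e^(−E₁/kT) / Z = 0.037955/3.9538 = 0.00960.

0.00960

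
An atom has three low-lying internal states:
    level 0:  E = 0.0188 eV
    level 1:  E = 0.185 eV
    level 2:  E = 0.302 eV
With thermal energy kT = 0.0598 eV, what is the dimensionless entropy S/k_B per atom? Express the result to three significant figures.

Eᵢ/kT = 0.31438, 3.0936, 5.0502.
Z = Σ e^(−Eᵢ/kT) = e^(−0.31438) + e^(−3.0936) + e^(−5.0502) = 0.73024 + 0.045338 + 0.0064081 = 0.78199.
⟨E⟩ = Σ EᵢPᵢ = 0.030757 eV.
S/k_B = ln Z + ⟨E⟩/kT = ln(0.78199) + 0.030757/0.0598 = -0.24591 + 0.51433 = 0.268.

0.268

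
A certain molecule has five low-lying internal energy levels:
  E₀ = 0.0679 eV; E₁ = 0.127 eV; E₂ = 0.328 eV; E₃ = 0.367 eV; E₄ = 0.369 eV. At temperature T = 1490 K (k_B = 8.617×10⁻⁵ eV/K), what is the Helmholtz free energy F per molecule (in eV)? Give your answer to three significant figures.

k_BT = 8.617×10⁻⁵ × 1490 K = 0.12839 eV.
Eᵢ/kT = 0.52886, 0.98917, 2.5547, 2.8585, 2.8741.
Z = Σ e^(−Eᵢ/kT) = e^(−0.52886) + e^(−0.98917) + e^(−2.5547) + e^(−2.8585) + e^(−2.8741) = 0.58928 + 0.37189 + 0.077716 + 0.057355 + 0.056467 = 1.1527.
F = −kT ln Z = −0.12839 × ln(1.1527) = −0.12839 × 0.14211 = -0.0182 eV.

-0.0182 eV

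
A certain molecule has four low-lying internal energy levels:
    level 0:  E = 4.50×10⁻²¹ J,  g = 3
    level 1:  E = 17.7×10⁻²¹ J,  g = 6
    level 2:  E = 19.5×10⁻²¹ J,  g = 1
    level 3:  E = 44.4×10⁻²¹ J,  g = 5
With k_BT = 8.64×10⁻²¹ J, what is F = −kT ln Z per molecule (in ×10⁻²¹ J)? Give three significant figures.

-8.55 ×10⁻²¹ J

Eᵢ/kT = 0.52083, 2.0486, 2.2569, 5.1389.
Z = Σ gᵢe^(−Eᵢ/kT) = 3·e^(−0.52083) + 6·e^(−2.0486) + 1·e^(−2.2569) + 5·e^(−5.1389) = 1.7821 + 0.77349 + 0.10467 + 0.029321 = 2.6896.
F = −kT ln Z = −8.64 × ln(2.6896) = −8.64 × 0.98939 = -8.55 ×10⁻²¹ J.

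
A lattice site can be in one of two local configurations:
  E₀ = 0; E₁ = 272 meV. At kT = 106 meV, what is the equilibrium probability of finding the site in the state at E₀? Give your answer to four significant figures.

0.9286

Eᵢ/kT = 0, 2.56604.
Z = Σ e^(−Eᵢ/kT) = e^(−0) + e^(−2.56604) = 1.00000 + 0.0768392 = 1.07684.
P₀ = e^(−E₀/kT) / Z = 1.00000/1.07684 = 0.9286.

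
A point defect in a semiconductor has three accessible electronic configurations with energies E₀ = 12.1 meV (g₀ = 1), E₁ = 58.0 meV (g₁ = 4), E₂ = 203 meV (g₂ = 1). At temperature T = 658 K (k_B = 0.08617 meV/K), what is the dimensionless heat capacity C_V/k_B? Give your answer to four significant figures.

0.2473

k_BT = 0.08617 × 658 K = 56.6999 meV.
Eᵢ/kT = 0.213404, 1.02293, 3.58025.
Z = Σ gᵢe^(−Eᵢ/kT) = 1·e^(−0.213404) + 4·e^(−1.02293) + 1·e^(−3.58025) = 0.807830 + 1.43816 + 0.0278687 = 2.27386.
⟨E⟩ = 43.4703 meV, ⟨E²⟩ = 2684.72 meV².
C_V/k_B = (⟨E²⟩ − ⟨E⟩²)/(kT)² = (2684.72 − 1889.67)/3214.88 = 0.2473.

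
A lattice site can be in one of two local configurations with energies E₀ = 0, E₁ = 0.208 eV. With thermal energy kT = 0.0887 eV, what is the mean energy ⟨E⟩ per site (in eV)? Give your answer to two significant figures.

0.018 eV

Eᵢ/kT = 0, 2.345.
Z = Σ e^(−Eᵢ/kT) = e^(−0) + e^(−2.345) = 1.000 + 0.09585 = 1.096.
⟨E⟩ = Σ Eᵢ e^(−Eᵢ/kT) / Z = (0·1.000 + 0.208·0.09585) / 1.096 = 0.018 eV.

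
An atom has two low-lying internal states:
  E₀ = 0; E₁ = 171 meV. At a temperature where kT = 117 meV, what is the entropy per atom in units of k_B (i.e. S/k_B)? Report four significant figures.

0.4836

Eᵢ/kT = 0, 1.46154.
Z = Σ e^(−Eᵢ/kT) = e^(−0) + e^(−1.46154) = 1.00000 + 0.231879 = 1.23188.
⟨E⟩ = Σ EᵢPᵢ = 32.1876 meV.
S/k_B = ln Z + ⟨E⟩/kT = ln(1.23188) + 32.1876/117 = 0.208541 + 0.275108 = 0.4836.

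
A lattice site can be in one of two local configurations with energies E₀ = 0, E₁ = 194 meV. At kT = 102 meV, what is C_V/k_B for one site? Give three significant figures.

0.409

Eᵢ/kT = 0, 1.9020.
Z = Σ e^(−Eᵢ/kT) = e^(−0) + e^(−1.9020) = 1.0000 + 0.14927 = 1.1493.
⟨E⟩ = 25.197 meV, ⟨E²⟩ = 4888.1 meV².
C_V/k_B = (⟨E²⟩ − ⟨E⟩²)/(kT)² = (4888.1 − 634.89)/10404 = 0.409.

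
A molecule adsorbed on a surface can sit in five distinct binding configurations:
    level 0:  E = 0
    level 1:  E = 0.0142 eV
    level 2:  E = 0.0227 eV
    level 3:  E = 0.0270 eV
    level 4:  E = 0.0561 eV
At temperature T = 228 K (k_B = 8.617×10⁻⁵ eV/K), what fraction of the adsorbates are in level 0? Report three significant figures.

k_BT = 8.617×10⁻⁵ × 228 K = 0.019647 eV.
Eᵢ/kT = 0, 0.72276, 1.1554, 1.3743, 2.8554.
Z = Σ e^(−Eᵢ/kT) = e^(−0) + e^(−0.72276) + e^(−1.1554) + e^(−1.3743) + e^(−2.8554) = 1.0000 + 0.48541 + 0.31493 + 0.25302 + 0.057533 = 2.1109.
P₀ = e^(−E₀/kT) / Z = 1.0000/2.1109 = 0.474.

0.474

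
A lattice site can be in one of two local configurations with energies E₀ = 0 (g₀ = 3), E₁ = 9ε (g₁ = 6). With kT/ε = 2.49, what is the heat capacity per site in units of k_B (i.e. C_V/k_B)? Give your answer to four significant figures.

Eᵢ/kT = 0, 3.61446.
Z = Σ gᵢe^(−Eᵢ/kT) = 3·e^(−0) + 6·e^(−3.61446) = 3.00000 + 0.161589 = 3.16159.
⟨E⟩ = 0.459990 ε, ⟨E²⟩ = 4.13991 ε².
C_V/k_B = (⟨E²⟩ − ⟨E⟩²)/(kT)² = (4.13991 − 0.211591)/6.20010 = 0.6336.

0.6336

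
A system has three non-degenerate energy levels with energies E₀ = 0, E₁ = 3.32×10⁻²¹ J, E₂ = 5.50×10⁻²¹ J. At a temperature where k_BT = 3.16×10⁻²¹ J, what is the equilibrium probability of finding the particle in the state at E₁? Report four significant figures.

0.2293

Eᵢ/kT = 0, 1.05063, 1.74051.
Z = Σ e^(−Eᵢ/kT) = e^(−0) + e^(−1.05063) + e^(−1.74051) = 1.00000 + 0.349717 + 0.175431 = 1.52515.
P₁ = e^(−E₁/kT) / Z = 0.349717/1.52515 = 0.2293.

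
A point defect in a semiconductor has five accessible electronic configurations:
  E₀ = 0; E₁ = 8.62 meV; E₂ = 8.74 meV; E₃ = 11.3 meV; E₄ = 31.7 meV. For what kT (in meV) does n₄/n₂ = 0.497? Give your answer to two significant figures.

33 meV

n₄/n₂ = exp[−(E₄−E₂)/kT] = 0.497.
⇒ (E₄−E₂)/kT = ln(1/0.497) = ln(2.012) = 0.6991.
kT = 22.96 meV / 0.6991 = 33 meV.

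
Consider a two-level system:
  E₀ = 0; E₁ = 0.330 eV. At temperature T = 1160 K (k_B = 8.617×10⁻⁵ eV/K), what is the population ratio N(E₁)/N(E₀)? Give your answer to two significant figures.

0.037

k_BT = 8.617×10⁻⁵ × 1160 K = 0.09996 eV.
n₁/n₀ = exp[−(E₁−E₀)/kT] = exp(−(0.330 eV)/(0.09996 eV)) = exp(-3.301) = 0.037.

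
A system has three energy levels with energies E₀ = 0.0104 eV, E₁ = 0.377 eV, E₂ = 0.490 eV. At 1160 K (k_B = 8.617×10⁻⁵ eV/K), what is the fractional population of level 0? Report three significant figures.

0.967

k_BT = 8.617×10⁻⁵ × 1160 K = 0.099957 eV.
Eᵢ/kT = 0.10404, 3.7716, 4.9021.
Z = Σ e^(−Eᵢ/kT) = e^(−0.10404) + e^(−3.7716) + e^(−4.9021) = 0.90119 + 0.023015 + 0.0074310 = 0.93164.
P₀ = e^(−E₀/kT) / Z = 0.90119/0.93164 = 0.967.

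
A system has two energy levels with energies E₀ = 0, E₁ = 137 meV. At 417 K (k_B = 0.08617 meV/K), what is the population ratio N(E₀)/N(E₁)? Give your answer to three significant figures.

45.3

k_BT = 0.08617 × 417 K = 35.933 meV.
n₀/n₁ = exp[−(E₀−E₁)/kT] = exp(−(-137 meV)/(35.933 meV)) = exp(3.8127) = 45.3.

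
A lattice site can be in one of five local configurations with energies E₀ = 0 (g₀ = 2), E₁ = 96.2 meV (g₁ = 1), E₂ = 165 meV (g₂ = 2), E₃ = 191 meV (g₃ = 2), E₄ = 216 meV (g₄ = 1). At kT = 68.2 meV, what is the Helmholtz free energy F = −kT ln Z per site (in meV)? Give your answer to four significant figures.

-64.79 meV

Eᵢ/kT = 0, 1.41056, 2.41935, 2.80059, 3.16716.
Z = Σ gᵢe^(−Eᵢ/kT) = 2·e^(−0) + 1·e^(−1.41056) + 2·e^(−2.41935) + 2·e^(−2.80059) + 1·e^(−3.16716) = 2.00000 + 0.244007 + 0.177959 + 0.121548 + 0.0421231 = 2.58564.
F = −kT ln Z = −68.2 × ln(2.58564) = −68.2 × 0.949973 = -64.79 meV.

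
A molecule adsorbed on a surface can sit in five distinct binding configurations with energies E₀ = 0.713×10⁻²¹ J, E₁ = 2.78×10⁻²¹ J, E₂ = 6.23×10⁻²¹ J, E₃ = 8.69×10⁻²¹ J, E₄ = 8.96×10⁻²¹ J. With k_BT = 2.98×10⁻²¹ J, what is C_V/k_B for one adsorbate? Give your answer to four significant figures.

0.6703

Eᵢ/kT = 0.239262, 0.932886, 2.09060, 2.91611, 3.00671.
Z = Σ e^(−Eᵢ/kT) = e^(−0.239262) + e^(−0.932886) + e^(−2.09060) + e^(−2.91611) + e^(−3.00671) = 0.787209 + 0.393417 + 0.123613 + 0.0541439 + 0.0494541 = 1.40784.
⟨E⟩ = 2.37151, ⟨E²⟩ = 11.5762.
C_V/k_B = (⟨E²⟩ − ⟨E⟩²)/(kT)² = (11.5762 − 5.62406)/8.88040 = 0.6703.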